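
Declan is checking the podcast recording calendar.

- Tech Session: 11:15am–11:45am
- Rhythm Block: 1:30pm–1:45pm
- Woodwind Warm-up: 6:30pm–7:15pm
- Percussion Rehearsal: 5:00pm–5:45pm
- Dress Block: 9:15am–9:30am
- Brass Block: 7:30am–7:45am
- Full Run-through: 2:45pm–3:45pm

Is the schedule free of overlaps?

Sorted by start: Brass Block, Dress Block, Tech Session, Rhythm Block, Full Run-through, Percussion Rehearsal, Woodwind Warm-up.
Dress Block starts after Brass Block ends, so Brass Block has no further overlaps.
Tech Session starts after Dress Block ends, so Dress Block has no further overlaps.
Rhythm Block starts after Tech Session ends, so Tech Session has no further overlaps.
Full Run-through starts after Rhythm Block ends, so Rhythm Block has no further overlaps.
Percussion Rehearsal starts after Full Run-through ends, so Full Run-through has no further overlaps.
Woodwind Warm-up starts after Percussion Rehearsal ends.
Every pair is clear; the schedule has no overlaps.

Yes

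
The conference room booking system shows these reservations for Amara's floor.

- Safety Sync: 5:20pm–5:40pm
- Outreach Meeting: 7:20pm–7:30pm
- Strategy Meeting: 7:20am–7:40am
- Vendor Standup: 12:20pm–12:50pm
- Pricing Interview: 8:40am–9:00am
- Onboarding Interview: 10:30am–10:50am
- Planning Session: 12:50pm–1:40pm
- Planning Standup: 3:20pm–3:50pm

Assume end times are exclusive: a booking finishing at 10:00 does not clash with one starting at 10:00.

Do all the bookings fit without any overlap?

Yes

Two intervals overlap when each starts before the other ends.
Sorted by start: Strategy Meeting, Pricing Interview, Onboarding Interview, Vendor Standup, Planning Session, Planning Standup, Safety Sync, Outreach Meeting.
Pricing Interview starts after Strategy Meeting ends, so Strategy Meeting has no further overlaps.
Onboarding Interview starts after Pricing Interview ends, so Pricing Interview has no further overlaps.
Vendor Standup starts after Onboarding Interview ends, so Onboarding Interview has no further overlaps.
Planning Session starts exactly when Vendor Standup ends (back-to-back, no overlap), so Vendor Standup has no further overlaps.
Planning Standup starts after Planning Session ends, so Planning Session has no further overlaps.
Safety Sync starts after Planning Standup ends, so Planning Standup has no further overlaps.
Outreach Meeting starts after Safety Sync ends.
Every pair is clear; the schedule has no overlaps.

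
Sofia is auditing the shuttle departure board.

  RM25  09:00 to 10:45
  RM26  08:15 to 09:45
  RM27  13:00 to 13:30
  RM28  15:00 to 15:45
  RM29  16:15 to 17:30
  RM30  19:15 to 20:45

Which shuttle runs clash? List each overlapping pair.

RM25 & RM26

Two intervals overlap when each starts before the other ends.
Sorted by start: RM26, RM25, RM27, RM28, RM29, RM30.
RM25 starts before RM26 ends → RM26 and RM25 overlap.
RM27 starts after RM26 ends; RM26 is clear from here.
RM27 starts after RM25 ends; RM25 is clear from here.
RM28 starts after RM27 ends; RM27 is clear from here.
RM29 starts after RM28 ends; RM28 is clear from here.
RM30 starts after RM29 ends.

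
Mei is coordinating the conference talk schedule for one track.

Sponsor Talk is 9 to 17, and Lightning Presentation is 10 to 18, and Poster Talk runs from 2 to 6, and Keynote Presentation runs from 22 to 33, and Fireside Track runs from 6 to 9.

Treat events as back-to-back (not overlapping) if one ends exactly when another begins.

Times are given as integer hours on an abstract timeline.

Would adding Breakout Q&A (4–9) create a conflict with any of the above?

Poster Talk: starts 2 before Breakout Q&A ends 9, and ends 6 after Breakout Q&A starts 4 → overlap.
Fireside Track: starts 6 before Breakout Q&A ends 9, and ends 9 after Breakout Q&A starts 4 → overlap.
Sponsor Talk: starts 9 at or after Breakout Q&A ends 9 → clear.
Lightning Presentation: starts 10 at or after Breakout Q&A ends 9 → clear.
Keynote Presentation: starts 22 at or after Breakout Q&A ends 9 → clear.
Breakout Q&A overlaps Fireside Track, Poster Talk.

Yes — it overlaps Fireside Track, Poster Talk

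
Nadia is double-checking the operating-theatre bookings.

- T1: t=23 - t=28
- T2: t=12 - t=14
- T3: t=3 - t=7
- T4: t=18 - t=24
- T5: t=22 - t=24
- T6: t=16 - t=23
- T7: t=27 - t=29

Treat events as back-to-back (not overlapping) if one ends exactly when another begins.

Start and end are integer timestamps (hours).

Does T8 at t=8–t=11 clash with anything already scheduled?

No — it doesn't clash with anything

T3: ends t=7 at or before T8 starts t=8 → clear.
T2: starts t=12 at or after T8 ends t=11 → clear.
T6: starts t=16 at or after T8 ends t=11 → clear.
T4: starts t=18 at or after T8 ends t=11 → clear.
T5: starts t=22 at or after T8 ends t=11 → clear.
T1: starts t=23 at or after T8 ends t=11 → clear.
T7: starts t=27 at or after T8 ends t=11 → clear.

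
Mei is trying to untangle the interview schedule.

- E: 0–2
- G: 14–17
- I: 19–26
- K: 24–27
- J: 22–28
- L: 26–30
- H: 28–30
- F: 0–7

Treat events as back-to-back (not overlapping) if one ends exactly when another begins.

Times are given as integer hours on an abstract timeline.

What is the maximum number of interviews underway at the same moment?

Sort all start/end points and keep a running count:
0 start E → 1
0 start F → 2
2 end E → 1
7 end F → 0
14 start G → 1
17 end G → 0
19 start I → 1
22 start J → 2
24 start K → 3
26 end I → 2
26 start L → 3
27 end K → 2
28 end J → 1
28 start H → 2
30 end H → 1
30 end L → 0
Peak is 3, at 24 (I, J, K).

3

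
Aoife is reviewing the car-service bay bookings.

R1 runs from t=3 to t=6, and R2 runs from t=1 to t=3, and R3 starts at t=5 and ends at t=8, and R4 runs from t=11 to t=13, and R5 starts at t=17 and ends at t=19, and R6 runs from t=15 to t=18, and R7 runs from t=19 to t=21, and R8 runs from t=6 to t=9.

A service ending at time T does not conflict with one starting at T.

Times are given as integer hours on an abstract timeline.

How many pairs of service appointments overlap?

3

Sorted by start: R2, R1, R3, R8, R4, R6, R5, R7.
R1 starts exactly when R2 ends (back-to-back, no overlap), so nothing later overlaps R2 either.
R3 starts before R1 ends → R1 and R3 overlap.
R8 starts exactly when R1 ends (back-to-back, no overlap), so nothing later overlaps R1 either.
R8 starts before R3 ends → R3 and R8 overlap.
R4 starts after R3 ends, so nothing later overlaps R3 either.
R4 starts after R8 ends, so nothing later overlaps R8 either.
R6 starts after R4 ends, so nothing later overlaps R4 either.
R5 starts before R6 ends → R6 and R5 overlap.
R7 starts after R6 ends.
R7 starts exactly when R5 ends (back-to-back, no overlap).
Overlapping pairs: R1 & R3, R3 & R8, R5 & R6 — 3 in total.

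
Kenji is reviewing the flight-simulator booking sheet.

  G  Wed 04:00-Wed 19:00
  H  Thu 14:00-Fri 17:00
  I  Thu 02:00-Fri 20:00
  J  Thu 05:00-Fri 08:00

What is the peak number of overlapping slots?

3

Walk through starts and ends in time order (an end at T is processed before a start at T):
Wed 04:00 start G → 1
Wed 19:00 end G → 0
Thu 02:00 start I → 1
Thu 05:00 start J → 2
Thu 14:00 start H → 3
Fri 08:00 end J → 2
Fri 17:00 end H → 1
Fri 20:00 end I → 0
Peak is 3, at Thu 14:00 (H, I, J).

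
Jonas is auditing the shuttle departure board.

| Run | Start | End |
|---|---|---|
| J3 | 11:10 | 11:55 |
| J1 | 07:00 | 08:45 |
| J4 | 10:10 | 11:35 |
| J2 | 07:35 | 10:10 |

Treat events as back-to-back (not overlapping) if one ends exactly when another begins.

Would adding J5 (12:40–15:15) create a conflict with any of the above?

J1: ends 08:45 at or before J5 starts 12:40 → clear.
J2: ends 10:10 at or before J5 starts 12:40 → clear.
J4: ends 11:35 at or before J5 starts 12:40 → clear.
J3: ends 11:55 at or before J5 starts 12:40 → clear.

No — it doesn't clash with anything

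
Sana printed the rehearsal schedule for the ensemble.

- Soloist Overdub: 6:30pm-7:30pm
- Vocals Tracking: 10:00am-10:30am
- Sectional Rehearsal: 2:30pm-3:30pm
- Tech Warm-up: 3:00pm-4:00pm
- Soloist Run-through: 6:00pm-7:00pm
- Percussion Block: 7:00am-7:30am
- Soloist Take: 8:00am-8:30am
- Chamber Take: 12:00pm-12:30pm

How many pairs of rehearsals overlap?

2

Sorted by start: Percussion Block, Soloist Take, Vocals Tracking, Chamber Take, Sectional Rehearsal, Tech Warm-up, Soloist Run-through, Soloist Overdub.
Soloist Take starts after Percussion Block ends; Percussion Block is clear from here.
Vocals Tracking starts after Soloist Take ends; Soloist Take is clear from here.
Chamber Take starts after Vocals Tracking ends; Vocals Tracking is clear from here.
Sectional Rehearsal starts after Chamber Take ends; Chamber Take is clear from here.
Tech Warm-up starts before Sectional Rehearsal ends → Sectional Rehearsal and Tech Warm-up overlap.
Soloist Run-through starts after Sectional Rehearsal ends; Sectional Rehearsal is clear from here.
Soloist Run-through starts after Tech Warm-up ends; Tech Warm-up is clear from here.
Soloist Overdub starts before Soloist Run-through ends → Soloist Run-through and Soloist Overdub overlap.
Overlapping pairs: Sectional Rehearsal & Tech Warm-up, Soloist Overdub & Soloist Run-through — 2 in total.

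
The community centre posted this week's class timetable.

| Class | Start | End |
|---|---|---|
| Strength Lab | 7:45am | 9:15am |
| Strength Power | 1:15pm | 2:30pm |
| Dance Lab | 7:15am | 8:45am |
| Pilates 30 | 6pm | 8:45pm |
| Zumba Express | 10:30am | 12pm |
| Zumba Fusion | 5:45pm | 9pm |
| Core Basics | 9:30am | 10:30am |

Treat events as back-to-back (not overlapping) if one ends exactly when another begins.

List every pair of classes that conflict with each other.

Sorted by start: Dance Lab, Strength Lab, Core Basics, Zumba Express, Strength Power, Zumba Fusion, Pilates 30.
Strength Lab starts before Dance Lab ends → Dance Lab and Strength Lab overlap.
Core Basics starts after Dance Lab ends — done with Dance Lab.
Core Basics starts after Strength Lab ends — done with Strength Lab.
Zumba Express starts exactly when Core Basics ends (back-to-back, no overlap) — done with Core Basics.
Strength Power starts after Zumba Express ends — done with Zumba Express.
Zumba Fusion starts after Strength Power ends — done with Strength Power.
Pilates 30 starts before Zumba Fusion ends → Zumba Fusion and Pilates 30 overlap.

Dance Lab & Strength Lab, Pilates 30 & Zumba Fusion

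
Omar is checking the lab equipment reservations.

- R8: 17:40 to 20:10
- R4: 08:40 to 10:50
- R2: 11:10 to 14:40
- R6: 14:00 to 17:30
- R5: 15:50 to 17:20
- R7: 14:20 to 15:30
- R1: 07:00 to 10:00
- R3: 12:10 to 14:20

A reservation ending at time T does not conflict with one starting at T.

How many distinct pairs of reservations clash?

7

Check each pair: they overlap iff neither finishes before the other starts.
Sorted by start: R1, R4, R2, R3, R6, R7, R5, R8.
R4 starts before R1 ends → R1 and R4 overlap.
R2 starts after R1 ends; R1 is clear from here.
R2 starts after R4 ends; R4 is clear from here.
R3 starts before R2 ends → R2 and R3 overlap.
R6 starts before R2 ends → R2 and R6 overlap.
R7 starts before R2 ends → R2 and R7 overlap.
R5 starts after R2 ends; R2 is clear from here.
R6 starts before R3 ends → R3 and R6 overlap.
R7 starts exactly when R3 ends (back-to-back, no overlap); R3 is clear from here.
R7 starts before R6 ends → R6 and R7 overlap.
R5 starts before R6 ends → R6 and R5 overlap.
R8 starts after R6 ends.
R5 starts after R7 ends; R7 is clear from here.
R8 starts after R5 ends.
Overlapping pairs: R1 & R4, R2 & R3, R2 & R6, R2 & R7, R3 & R6, R5 & R6, R6 & R7 — 7 in total.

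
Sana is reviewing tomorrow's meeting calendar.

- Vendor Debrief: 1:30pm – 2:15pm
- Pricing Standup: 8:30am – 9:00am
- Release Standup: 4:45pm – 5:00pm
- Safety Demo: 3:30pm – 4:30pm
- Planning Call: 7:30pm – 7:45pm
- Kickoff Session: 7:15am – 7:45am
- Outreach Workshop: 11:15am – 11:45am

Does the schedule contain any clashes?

No

Sorted by start: Kickoff Session, Pricing Standup, Outreach Workshop, Vendor Debrief, Safety Demo, Release Standup, Planning Call.
Pricing Standup starts after Kickoff Session ends, so Kickoff Session has no further overlaps.
Outreach Workshop starts after Pricing Standup ends, so Pricing Standup has no further overlaps.
Vendor Debrief starts after Outreach Workshop ends, so Outreach Workshop has no further overlaps.
Safety Demo starts after Vendor Debrief ends, so Vendor Debrief has no further overlaps.
Release Standup starts after Safety Demo ends, so Safety Demo has no further overlaps.
Planning Call starts after Release Standup ends.
Every pair is clear; the schedule has no overlaps.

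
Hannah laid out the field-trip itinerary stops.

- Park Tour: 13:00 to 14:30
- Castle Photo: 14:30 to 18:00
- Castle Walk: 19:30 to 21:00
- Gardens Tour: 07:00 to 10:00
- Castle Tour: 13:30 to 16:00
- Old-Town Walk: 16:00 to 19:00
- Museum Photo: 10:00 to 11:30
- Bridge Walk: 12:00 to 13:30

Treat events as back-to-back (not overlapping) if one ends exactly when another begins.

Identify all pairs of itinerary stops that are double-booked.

Bridge Walk & Park Tour, Castle Photo & Castle Tour, Castle Photo & Old-Town Walk, Castle Tour & Park Tour

Check each pair: they overlap iff neither finishes before the other starts.
Sorted by start: Gardens Tour, Museum Photo, Bridge Walk, Park Tour, Castle Tour, Castle Photo, Old-Town Walk, Castle Walk.
Museum Photo starts exactly when Gardens Tour ends (back-to-back, no overlap), so nothing later overlaps Gardens Tour either.
Bridge Walk starts after Museum Photo ends, so nothing later overlaps Museum Photo either.
Park Tour starts before Bridge Walk ends → Bridge Walk and Park Tour overlap.
Castle Tour starts exactly when Bridge Walk ends (back-to-back, no overlap), so nothing later overlaps Bridge Walk either.
Castle Tour starts before Park Tour ends → Park Tour and Castle Tour overlap.
Castle Photo starts exactly when Park Tour ends (back-to-back, no overlap), so nothing later overlaps Park Tour either.
Castle Photo starts before Castle Tour ends → Castle Tour and Castle Photo overlap.
Old-Town Walk starts exactly when Castle Tour ends (back-to-back, no overlap), so nothing later overlaps Castle Tour either.
Old-Town Walk starts before Castle Photo ends → Castle Photo and Old-Town Walk overlap.
Castle Walk starts after Castle Photo ends.
Castle Walk starts after Old-Town Walk ends.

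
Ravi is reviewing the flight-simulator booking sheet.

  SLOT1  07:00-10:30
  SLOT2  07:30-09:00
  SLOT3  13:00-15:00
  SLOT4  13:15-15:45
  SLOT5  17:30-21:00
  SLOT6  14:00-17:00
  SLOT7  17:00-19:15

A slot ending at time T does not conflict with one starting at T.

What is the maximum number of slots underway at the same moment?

3

Sort all start/end points and keep a running count:
07:00 start SLOT1 → 1
07:30 start SLOT2 → 2
09:00 end SLOT2 → 1
10:30 end SLOT1 → 0
13:00 start SLOT3 → 1
13:15 start SLOT4 → 2
14:00 start SLOT6 → 3
15:00 end SLOT3 → 2
15:45 end SLOT4 → 1
17:00 end SLOT6 → 0
17:00 start SLOT7 → 1
17:30 start SLOT5 → 2
19:15 end SLOT7 → 1
21:00 end SLOT5 → 0
Peak is 3, at 14:00 (SLOT3, SLOT4, SLOT6).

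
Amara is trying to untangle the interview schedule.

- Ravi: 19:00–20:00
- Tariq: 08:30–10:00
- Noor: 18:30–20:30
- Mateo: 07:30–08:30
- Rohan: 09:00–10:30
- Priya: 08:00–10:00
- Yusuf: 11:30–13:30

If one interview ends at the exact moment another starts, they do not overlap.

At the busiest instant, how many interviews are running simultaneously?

3

Sweep the timeline, counting +1 at each start and −1 at each end (ends before starts at a tie):
07:30 start Mateo → 1
08:00 start Priya → 2
08:30 end Mateo → 1
08:30 start Tariq → 2
09:00 start Rohan → 3
10:00 end Priya → 2
10:00 end Tariq → 1
10:30 end Rohan → 0
11:30 start Yusuf → 1
13:30 end Yusuf → 0
18:30 start Noor → 1
19:00 start Ravi → 2
20:00 end Ravi → 1
20:30 end Noor → 0
Peak is 3, at 09:00 (Priya, Rohan, Tariq).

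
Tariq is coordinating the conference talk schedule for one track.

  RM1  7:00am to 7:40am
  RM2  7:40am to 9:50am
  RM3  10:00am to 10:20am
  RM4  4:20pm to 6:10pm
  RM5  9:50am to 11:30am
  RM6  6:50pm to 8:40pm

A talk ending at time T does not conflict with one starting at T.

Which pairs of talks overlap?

Sorted by start: RM1, RM2, RM5, RM3, RM4, RM6.
RM2 starts exactly when RM1 ends (back-to-back, no overlap); RM1 is clear from here.
RM5 starts exactly when RM2 ends (back-to-back, no overlap); RM2 is clear from here.
RM3 starts before RM5 ends → RM5 and RM3 overlap.
RM4 starts after RM5 ends; RM5 is clear from here.
RM4 starts after RM3 ends; RM3 is clear from here.
RM6 starts after RM4 ends.

RM3 & RM5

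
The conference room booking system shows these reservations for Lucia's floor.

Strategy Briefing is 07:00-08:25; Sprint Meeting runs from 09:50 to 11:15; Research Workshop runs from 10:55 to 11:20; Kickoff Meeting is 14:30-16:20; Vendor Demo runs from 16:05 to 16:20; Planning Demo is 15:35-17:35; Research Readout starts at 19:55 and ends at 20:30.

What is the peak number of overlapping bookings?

Sweep the timeline, counting +1 at each start and −1 at each end (ends before starts at a tie):
07:00 start Strategy Briefing → 1
08:25 end Strategy Briefing → 0
09:50 start Sprint Meeting → 1
10:55 start Research Workshop → 2
11:15 end Sprint Meeting → 1
11:20 end Research Workshop → 0
14:30 start Kickoff Meeting → 1
15:35 start Planning Demo → 2
16:05 start Vendor Demo → 3
16:20 end Kickoff Meeting → 2
16:20 end Vendor Demo → 1
17:35 end Planning Demo → 0
19:55 start Research Readout → 1
20:30 end Research Readout → 0
Peak is 3, at 16:05 (Kickoff Meeting, Planning Demo, Vendor Demo).

3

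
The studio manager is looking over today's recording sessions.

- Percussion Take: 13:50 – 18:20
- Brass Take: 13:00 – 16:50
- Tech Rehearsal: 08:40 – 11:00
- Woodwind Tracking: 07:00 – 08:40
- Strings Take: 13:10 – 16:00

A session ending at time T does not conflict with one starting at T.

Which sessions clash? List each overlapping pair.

Sorted by start: Woodwind Tracking, Tech Rehearsal, Brass Take, Strings Take, Percussion Take.
Tech Rehearsal starts exactly when Woodwind Tracking ends (back-to-back, no overlap) — done with Woodwind Tracking.
Brass Take starts after Tech Rehearsal ends — done with Tech Rehearsal.
Strings Take starts before Brass Take ends → Brass Take and Strings Take overlap.
Percussion Take starts before Brass Take ends → Brass Take and Percussion Take overlap.
Percussion Take starts before Strings Take ends → Strings Take and Percussion Take overlap.

Brass Take & Percussion Take, Brass Take & Strings Take, Percussion Take & Strings Take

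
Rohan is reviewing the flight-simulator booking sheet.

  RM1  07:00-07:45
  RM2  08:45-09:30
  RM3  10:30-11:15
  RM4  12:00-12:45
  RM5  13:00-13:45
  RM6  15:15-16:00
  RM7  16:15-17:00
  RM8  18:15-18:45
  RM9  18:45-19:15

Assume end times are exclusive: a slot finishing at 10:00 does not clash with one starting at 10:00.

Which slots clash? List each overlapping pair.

Two intervals overlap when each starts before the other ends.
Sorted by start: RM1, RM2, RM3, RM4, RM5, RM6, RM7, RM8, RM9.
RM2 starts after RM1 ends, so nothing later overlaps RM1 either.
RM3 starts after RM2 ends, so nothing later overlaps RM2 either.
RM4 starts after RM3 ends, so nothing later overlaps RM3 either.
RM5 starts after RM4 ends, so nothing later overlaps RM4 either.
RM6 starts after RM5 ends, so nothing later overlaps RM5 either.
RM7 starts after RM6 ends, so nothing later overlaps RM6 either.
RM8 starts after RM7 ends, so nothing later overlaps RM7 either.
RM9 starts exactly when RM8 ends (back-to-back, no overlap).

none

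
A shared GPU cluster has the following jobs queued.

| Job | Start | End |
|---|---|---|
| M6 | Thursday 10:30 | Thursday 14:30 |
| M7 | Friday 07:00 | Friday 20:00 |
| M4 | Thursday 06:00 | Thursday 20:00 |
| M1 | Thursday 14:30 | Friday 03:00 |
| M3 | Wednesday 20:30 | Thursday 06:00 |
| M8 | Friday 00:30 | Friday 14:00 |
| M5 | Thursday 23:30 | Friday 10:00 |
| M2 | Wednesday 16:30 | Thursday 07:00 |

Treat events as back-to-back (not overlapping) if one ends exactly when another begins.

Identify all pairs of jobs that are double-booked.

M1 & M4, M1 & M5, M1 & M8, M2 & M3, M2 & M4, M4 & M6, M5 & M7, M5 & M8, M7 & M8

Sorted by start: M2, M3, M4, M6, M1, M5, M8, M7.
M3 starts before M2 ends → M2 and M3 overlap.
M4 starts before M2 ends → M2 and M4 overlap.
M6 starts after M2 ends — done with M2.
M4 starts exactly when M3 ends (back-to-back, no overlap) — done with M3.
M6 starts before M4 ends → M4 and M6 overlap.
M1 starts before M4 ends → M4 and M1 overlap.
M5 starts after M4 ends — done with M4.
M1 starts exactly when M6 ends (back-to-back, no overlap) — done with M6.
M5 starts before M1 ends → M1 and M5 overlap.
M8 starts before M1 ends → M1 and M8 overlap.
M7 starts after M1 ends.
M8 starts before M5 ends → M5 and M8 overlap.
M7 starts before M5 ends → M5 and M7 overlap.
M7 starts before M8 ends → M8 and M7 overlap.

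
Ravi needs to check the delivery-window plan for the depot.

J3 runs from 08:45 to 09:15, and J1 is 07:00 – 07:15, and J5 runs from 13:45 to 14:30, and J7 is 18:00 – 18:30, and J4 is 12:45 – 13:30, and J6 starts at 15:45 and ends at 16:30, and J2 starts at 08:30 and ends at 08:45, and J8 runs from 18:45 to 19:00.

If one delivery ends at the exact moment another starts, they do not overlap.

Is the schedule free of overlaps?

Sorted by start: J1, J2, J3, J4, J5, J6, J7, J8.
J2 starts after J1 ends; J1 is clear from here.
J3 starts exactly when J2 ends (back-to-back, no overlap); J2 is clear from here.
J4 starts after J3 ends; J3 is clear from here.
J5 starts after J4 ends; J4 is clear from here.
J6 starts after J5 ends; J5 is clear from here.
J7 starts after J6 ends; J6 is clear from here.
J8 starts after J7 ends.
Every pair is clear; the schedule has no overlaps.

Yes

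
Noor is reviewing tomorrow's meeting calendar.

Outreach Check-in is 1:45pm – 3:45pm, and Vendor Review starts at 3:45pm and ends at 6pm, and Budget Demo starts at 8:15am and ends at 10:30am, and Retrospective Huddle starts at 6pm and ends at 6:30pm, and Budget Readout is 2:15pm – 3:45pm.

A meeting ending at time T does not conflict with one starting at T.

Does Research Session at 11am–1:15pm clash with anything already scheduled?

No — it doesn't clash with anything

Budget Demo: ends 10:30am at or before Research Session starts 11am → clear.
Outreach Check-in: starts 1:45pm at or after Research Session ends 1:15pm → clear.
Budget Readout: starts 2:15pm at or after Research Session ends 1:15pm → clear.
Vendor Review: starts 3:45pm at or after Research Session ends 1:15pm → clear.
Retrospective Huddle: starts 6pm at or after Research Session ends 1:15pm → clear.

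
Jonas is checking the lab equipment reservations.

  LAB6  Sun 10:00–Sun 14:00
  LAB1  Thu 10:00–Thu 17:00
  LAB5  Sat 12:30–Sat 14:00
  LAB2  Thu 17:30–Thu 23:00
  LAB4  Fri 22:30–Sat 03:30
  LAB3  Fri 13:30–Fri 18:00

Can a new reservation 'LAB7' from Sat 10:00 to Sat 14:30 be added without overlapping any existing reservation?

LAB1: ends Thu 17:00 at or before LAB7 starts Sat 10:00 → clear.
LAB2: ends Thu 23:00 at or before LAB7 starts Sat 10:00 → clear.
LAB3: ends Fri 18:00 at or before LAB7 starts Sat 10:00 → clear.
LAB4: ends Sat 03:30 at or before LAB7 starts Sat 10:00 → clear.
LAB5: starts Sat 12:30 before LAB7 ends Sat 14:30, and ends Sat 14:00 after LAB7 starts Sat 10:00 → overlap.
LAB6: starts Sun 10:00 at or after LAB7 ends Sat 14:30 → clear.
LAB7 overlaps LAB5.

No — it overlaps LAB5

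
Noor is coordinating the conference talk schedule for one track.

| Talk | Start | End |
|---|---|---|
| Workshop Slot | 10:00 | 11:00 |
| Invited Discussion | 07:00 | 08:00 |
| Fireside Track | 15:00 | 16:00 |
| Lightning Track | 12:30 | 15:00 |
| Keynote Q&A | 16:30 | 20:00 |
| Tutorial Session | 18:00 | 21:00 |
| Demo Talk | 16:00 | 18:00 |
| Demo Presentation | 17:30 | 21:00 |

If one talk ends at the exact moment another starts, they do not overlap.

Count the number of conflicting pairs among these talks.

5

Sorted by start: Invited Discussion, Workshop Slot, Lightning Track, Fireside Track, Demo Talk, Keynote Q&A, Demo Presentation, Tutorial Session.
Workshop Slot starts after Invited Discussion ends — done with Invited Discussion.
Lightning Track starts after Workshop Slot ends — done with Workshop Slot.
Fireside Track starts exactly when Lightning Track ends (back-to-back, no overlap) — done with Lightning Track.
Demo Talk starts exactly when Fireside Track ends (back-to-back, no overlap) — done with Fireside Track.
Keynote Q&A starts before Demo Talk ends → Demo Talk and Keynote Q&A overlap.
Demo Presentation starts before Demo Talk ends → Demo Talk and Demo Presentation overlap.
Tutorial Session starts exactly when Demo Talk ends (back-to-back, no overlap).
Demo Presentation starts before Keynote Q&A ends → Keynote Q&A and Demo Presentation overlap.
Tutorial Session starts before Keynote Q&A ends → Keynote Q&A and Tutorial Session overlap.
Tutorial Session starts before Demo Presentation ends → Demo Presentation and Tutorial Session overlap.
Overlapping pairs: Demo Presentation & Demo Talk, Demo Presentation & Keynote Q&A, Demo Presentation & Tutorial Session, Demo Talk & Keynote Q&A, Keynote Q&A & Tutorial Session — 5 in total.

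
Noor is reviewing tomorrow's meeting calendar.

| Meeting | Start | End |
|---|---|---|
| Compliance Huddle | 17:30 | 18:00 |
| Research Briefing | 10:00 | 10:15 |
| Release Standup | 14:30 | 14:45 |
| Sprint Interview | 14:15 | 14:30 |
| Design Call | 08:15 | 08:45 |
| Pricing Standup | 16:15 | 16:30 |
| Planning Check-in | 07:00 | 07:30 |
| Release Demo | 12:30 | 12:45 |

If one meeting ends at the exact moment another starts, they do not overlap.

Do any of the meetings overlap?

No

Sorted by start: Planning Check-in, Design Call, Research Briefing, Release Demo, Sprint Interview, Release Standup, Pricing Standup, Compliance Huddle.
Design Call starts after Planning Check-in ends; Planning Check-in is clear from here.
Research Briefing starts after Design Call ends; Design Call is clear from here.
Release Demo starts after Research Briefing ends; Research Briefing is clear from here.
Sprint Interview starts after Release Demo ends; Release Demo is clear from here.
Release Standup starts exactly when Sprint Interview ends (back-to-back, no overlap); Sprint Interview is clear from here.
Pricing Standup starts after Release Standup ends; Release Standup is clear from here.
Compliance Huddle starts after Pricing Standup ends.
Every pair is clear; the schedule has no overlaps.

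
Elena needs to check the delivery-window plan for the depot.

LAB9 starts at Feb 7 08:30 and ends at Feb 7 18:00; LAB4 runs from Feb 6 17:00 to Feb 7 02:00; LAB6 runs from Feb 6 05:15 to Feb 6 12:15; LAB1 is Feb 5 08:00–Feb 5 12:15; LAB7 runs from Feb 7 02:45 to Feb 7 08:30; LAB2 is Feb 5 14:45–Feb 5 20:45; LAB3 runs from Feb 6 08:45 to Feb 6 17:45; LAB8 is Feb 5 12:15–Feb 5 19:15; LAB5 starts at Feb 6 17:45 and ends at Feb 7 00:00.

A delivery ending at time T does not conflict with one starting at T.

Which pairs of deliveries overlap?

LAB2 & LAB8, LAB3 & LAB4, LAB3 & LAB6, LAB4 & LAB5

Sorted by start: LAB1, LAB8, LAB2, LAB6, LAB3, LAB4, LAB5, LAB7, LAB9.
LAB8 starts exactly when LAB1 ends (back-to-back, no overlap) — done with LAB1.
LAB2 starts before LAB8 ends → LAB8 and LAB2 overlap.
LAB6 starts after LAB8 ends — done with LAB8.
LAB6 starts after LAB2 ends — done with LAB2.
LAB3 starts before LAB6 ends → LAB6 and LAB3 overlap.
LAB4 starts after LAB6 ends — done with LAB6.
LAB4 starts before LAB3 ends → LAB3 and LAB4 overlap.
LAB5 starts exactly when LAB3 ends (back-to-back, no overlap) — done with LAB3.
LAB5 starts before LAB4 ends → LAB4 and LAB5 overlap.
LAB7 starts after LAB4 ends — done with LAB4.
LAB7 starts after LAB5 ends — done with LAB5.
LAB9 starts exactly when LAB7 ends (back-to-back, no overlap).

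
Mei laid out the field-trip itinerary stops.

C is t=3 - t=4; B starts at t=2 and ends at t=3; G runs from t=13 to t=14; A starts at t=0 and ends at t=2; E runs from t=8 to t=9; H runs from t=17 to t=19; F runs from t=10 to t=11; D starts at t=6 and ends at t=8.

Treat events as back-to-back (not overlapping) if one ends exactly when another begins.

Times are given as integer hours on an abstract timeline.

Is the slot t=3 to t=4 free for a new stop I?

No — it overlaps C

A: ends t=2 at or before I starts t=3 → clear.
B: ends t=3 at or before I starts t=3 → clear.
C: starts t=3 before I ends t=4, and ends t=4 after I starts t=3 → overlap.
D: starts t=6 at or after I ends t=4 → clear.
E: starts t=8 at or after I ends t=4 → clear.
F: starts t=10 at or after I ends t=4 → clear.
G: starts t=13 at or after I ends t=4 → clear.
H: starts t=17 at or after I ends t=4 → clear.
I overlaps C.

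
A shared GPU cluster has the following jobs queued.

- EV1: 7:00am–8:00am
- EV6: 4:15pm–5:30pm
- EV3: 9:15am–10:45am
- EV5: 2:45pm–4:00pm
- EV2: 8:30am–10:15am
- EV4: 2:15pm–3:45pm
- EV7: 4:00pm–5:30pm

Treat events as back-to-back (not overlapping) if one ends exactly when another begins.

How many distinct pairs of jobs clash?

Two intervals overlap when each starts before the other ends.
Sorted by start: EV1, EV2, EV3, EV4, EV5, EV7, EV6.
EV2 starts after EV1 ends, so EV1 has no further overlaps.
EV3 starts before EV2 ends → EV2 and EV3 overlap.
EV4 starts after EV2 ends, so EV2 has no further overlaps.
EV4 starts after EV3 ends, so EV3 has no further overlaps.
EV5 starts before EV4 ends → EV4 and EV5 overlap.
EV7 starts after EV4 ends, so EV4 has no further overlaps.
EV7 starts exactly when EV5 ends (back-to-back, no overlap), so EV5 has no further overlaps.
EV6 starts before EV7 ends → EV7 and EV6 overlap.
Overlapping pairs: EV2 & EV3, EV4 & EV5, EV6 & EV7 — 3 in total.

3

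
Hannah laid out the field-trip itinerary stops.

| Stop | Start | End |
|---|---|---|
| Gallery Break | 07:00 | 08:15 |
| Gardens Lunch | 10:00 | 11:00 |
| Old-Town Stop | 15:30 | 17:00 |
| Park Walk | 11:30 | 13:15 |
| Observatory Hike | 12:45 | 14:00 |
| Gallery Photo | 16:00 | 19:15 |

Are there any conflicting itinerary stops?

Yes

Sorted by start: Gallery Break, Gardens Lunch, Park Walk, Observatory Hike, Old-Town Stop, Gallery Photo.
Gardens Lunch starts after Gallery Break ends, so Gallery Break has no further overlaps.
Park Walk starts after Gardens Lunch ends, so Gardens Lunch has no further overlaps.
Observatory Hike starts before Park Walk ends → Park Walk and Observatory Hike overlap.
That's a conflict, so the schedule is not conflict-free.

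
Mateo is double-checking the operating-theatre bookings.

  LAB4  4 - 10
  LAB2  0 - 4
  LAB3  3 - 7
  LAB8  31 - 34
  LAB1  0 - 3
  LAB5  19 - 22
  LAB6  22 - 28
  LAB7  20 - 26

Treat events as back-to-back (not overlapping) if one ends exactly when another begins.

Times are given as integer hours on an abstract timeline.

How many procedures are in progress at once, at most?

Sort all start/end points and keep a running count:
0 start LAB1 → 1
0 start LAB2 → 2
3 end LAB1 → 1
3 start LAB3 → 2
4 end LAB2 → 1
4 start LAB4 → 2
7 end LAB3 → 1
10 end LAB4 → 0
19 start LAB5 → 1
20 start LAB7 → 2
22 end LAB5 → 1
22 start LAB6 → 2
26 end LAB7 → 1
28 end LAB6 → 0
31 start LAB8 → 1
34 end LAB8 → 0
Peak is 2, at 0 (LAB1, LAB2).

2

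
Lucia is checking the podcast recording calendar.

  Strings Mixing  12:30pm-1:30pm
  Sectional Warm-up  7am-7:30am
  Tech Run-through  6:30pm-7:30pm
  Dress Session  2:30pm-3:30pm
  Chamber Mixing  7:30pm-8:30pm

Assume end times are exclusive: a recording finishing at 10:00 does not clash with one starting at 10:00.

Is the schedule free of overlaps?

Yes

Two intervals overlap when each starts before the other ends.
Sorted by start: Sectional Warm-up, Strings Mixing, Dress Session, Tech Run-through, Chamber Mixing.
Strings Mixing starts after Sectional Warm-up ends; Sectional Warm-up is clear from here.
Dress Session starts after Strings Mixing ends; Strings Mixing is clear from here.
Tech Run-through starts after Dress Session ends; Dress Session is clear from here.
Chamber Mixing starts exactly when Tech Run-through ends (back-to-back, no overlap).
Every pair is clear; the schedule has no overlaps.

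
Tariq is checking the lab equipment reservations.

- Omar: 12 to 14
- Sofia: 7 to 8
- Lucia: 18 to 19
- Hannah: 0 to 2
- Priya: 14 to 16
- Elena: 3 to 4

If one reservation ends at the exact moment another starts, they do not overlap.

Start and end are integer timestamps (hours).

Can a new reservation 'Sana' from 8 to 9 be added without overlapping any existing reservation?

Yes — the slot is free

Hannah: ends 2 at or before Sana starts 8 → clear.
Elena: ends 4 at or before Sana starts 8 → clear.
Sofia: ends 8 at or before Sana starts 8 → clear.
Omar: starts 12 at or after Sana ends 9 → clear.
Priya: starts 14 at or after Sana ends 9 → clear.
Lucia: starts 18 at or after Sana ends 9 → clear.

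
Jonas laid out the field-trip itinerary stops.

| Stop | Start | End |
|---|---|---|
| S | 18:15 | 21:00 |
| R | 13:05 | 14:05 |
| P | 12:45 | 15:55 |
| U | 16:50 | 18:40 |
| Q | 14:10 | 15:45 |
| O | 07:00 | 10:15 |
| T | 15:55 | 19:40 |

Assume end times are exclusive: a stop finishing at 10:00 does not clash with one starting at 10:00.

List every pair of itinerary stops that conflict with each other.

P & Q, P & R, S & T, S & U, T & U

Sorted by start: O, P, R, Q, T, U, S.
P starts after O ends — done with O.
R starts before P ends → P and R overlap.
Q starts before P ends → P and Q overlap.
T starts exactly when P ends (back-to-back, no overlap) — done with P.
Q starts after R ends — done with R.
T starts after Q ends — done with Q.
U starts before T ends → T and U overlap.
S starts before T ends → T and S overlap.
S starts before U ends → U and S overlap.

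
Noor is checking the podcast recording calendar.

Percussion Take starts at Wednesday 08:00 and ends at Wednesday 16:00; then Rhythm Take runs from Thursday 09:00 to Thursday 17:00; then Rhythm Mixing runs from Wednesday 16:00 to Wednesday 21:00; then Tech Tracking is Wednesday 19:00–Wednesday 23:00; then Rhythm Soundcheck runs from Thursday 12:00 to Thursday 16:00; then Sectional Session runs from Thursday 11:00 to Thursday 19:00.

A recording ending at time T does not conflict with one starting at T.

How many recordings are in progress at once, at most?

Sort all start/end points and keep a running count:
Wednesday 08:00 start Percussion Take → 1
Wednesday 16:00 end Percussion Take → 0
Wednesday 16:00 start Rhythm Mixing → 1
Wednesday 19:00 start Tech Tracking → 2
Wednesday 21:00 end Rhythm Mixing → 1
Wednesday 23:00 end Tech Tracking → 0
Thursday 09:00 start Rhythm Take → 1
Thursday 11:00 start Sectional Session → 2
Thursday 12:00 start Rhythm Soundcheck → 3
Thursday 16:00 end Rhythm Soundcheck → 2
Thursday 17:00 end Rhythm Take → 1
Thursday 19:00 end Sectional Session → 0
Peak is 3, at Thursday 12:00 (Rhythm Soundcheck, Rhythm Take, Sectional Session).

3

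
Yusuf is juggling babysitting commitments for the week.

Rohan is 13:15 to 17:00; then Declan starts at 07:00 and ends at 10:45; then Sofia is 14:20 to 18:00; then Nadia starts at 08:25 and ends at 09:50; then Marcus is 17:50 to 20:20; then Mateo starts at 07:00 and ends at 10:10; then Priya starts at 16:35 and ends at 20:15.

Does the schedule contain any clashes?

Yes

Sorted by start: Declan, Mateo, Nadia, Rohan, Sofia, Priya, Marcus.
Mateo starts before Declan ends → Declan and Mateo overlap.
That's a conflict, so the schedule is not conflict-free.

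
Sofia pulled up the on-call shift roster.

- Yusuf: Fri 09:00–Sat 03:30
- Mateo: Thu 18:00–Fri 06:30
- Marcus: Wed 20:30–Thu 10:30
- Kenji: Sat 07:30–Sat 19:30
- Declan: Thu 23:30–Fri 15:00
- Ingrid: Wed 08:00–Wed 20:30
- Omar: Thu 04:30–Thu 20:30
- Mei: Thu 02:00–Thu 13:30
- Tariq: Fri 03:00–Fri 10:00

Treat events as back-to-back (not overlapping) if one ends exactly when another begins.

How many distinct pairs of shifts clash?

9

Check each pair: they overlap iff neither finishes before the other starts.
Sorted by start: Ingrid, Marcus, Mei, Omar, Mateo, Declan, Tariq, Yusuf, Kenji.
Marcus starts exactly when Ingrid ends (back-to-back, no overlap) — done with Ingrid.
Mei starts before Marcus ends → Marcus and Mei overlap.
Omar starts before Marcus ends → Marcus and Omar overlap.
Mateo starts after Marcus ends — done with Marcus.
Omar starts before Mei ends → Mei and Omar overlap.
Mateo starts after Mei ends — done with Mei.
Mateo starts before Omar ends → Omar and Mateo overlap.
Declan starts after Omar ends — done with Omar.
Declan starts before Mateo ends → Mateo and Declan overlap.
Tariq starts before Mateo ends → Mateo and Tariq overlap.
Yusuf starts after Mateo ends — done with Mateo.
Tariq starts before Declan ends → Declan and Tariq overlap.
Yusuf starts before Declan ends → Declan and Yusuf overlap.
Kenji starts after Declan ends.
Yusuf starts before Tariq ends → Tariq and Yusuf overlap.
Kenji starts after Tariq ends.
Kenji starts after Yusuf ends.
Overlapping pairs: Declan & Mateo, Declan & Tariq, Declan & Yusuf, Marcus & Mei, Marcus & Omar, Mateo & Omar, Mateo & Tariq, Mei & Omar, Tariq & Yusuf — 9 in total.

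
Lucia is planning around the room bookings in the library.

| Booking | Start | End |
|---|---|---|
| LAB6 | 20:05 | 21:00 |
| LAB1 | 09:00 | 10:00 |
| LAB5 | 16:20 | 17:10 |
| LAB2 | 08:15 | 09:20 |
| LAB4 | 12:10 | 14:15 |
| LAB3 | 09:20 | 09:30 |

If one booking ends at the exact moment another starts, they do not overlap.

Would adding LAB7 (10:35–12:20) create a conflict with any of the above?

Yes — it overlaps LAB4

LAB2: ends 09:20 at or before LAB7 starts 10:35 → clear.
LAB1: ends 10:00 at or before LAB7 starts 10:35 → clear.
LAB3: ends 09:30 at or before LAB7 starts 10:35 → clear.
LAB4: starts 12:10 before LAB7 ends 12:20, and ends 14:15 after LAB7 starts 10:35 → overlap.
LAB5: starts 16:20 at or after LAB7 ends 12:20 → clear.
LAB6: starts 20:05 at or after LAB7 ends 12:20 → clear.
LAB7 overlaps LAB4.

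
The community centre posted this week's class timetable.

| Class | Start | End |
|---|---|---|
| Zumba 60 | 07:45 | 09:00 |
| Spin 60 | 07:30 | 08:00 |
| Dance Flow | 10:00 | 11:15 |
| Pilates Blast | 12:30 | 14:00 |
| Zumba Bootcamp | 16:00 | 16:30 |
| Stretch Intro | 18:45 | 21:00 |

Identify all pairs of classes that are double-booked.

Spin 60 & Zumba 60

Check each pair: they overlap iff neither finishes before the other starts.
Sorted by start: Spin 60, Zumba 60, Dance Flow, Pilates Blast, Zumba Bootcamp, Stretch Intro.
Zumba 60 starts before Spin 60 ends → Spin 60 and Zumba 60 overlap.
Dance Flow starts after Spin 60 ends, so Spin 60 has no further overlaps.
Dance Flow starts after Zumba 60 ends, so Zumba 60 has no further overlaps.
Pilates Blast starts after Dance Flow ends, so Dance Flow has no further overlaps.
Zumba Bootcamp starts after Pilates Blast ends, so Pilates Blast has no further overlaps.
Stretch Intro starts after Zumba Bootcamp ends.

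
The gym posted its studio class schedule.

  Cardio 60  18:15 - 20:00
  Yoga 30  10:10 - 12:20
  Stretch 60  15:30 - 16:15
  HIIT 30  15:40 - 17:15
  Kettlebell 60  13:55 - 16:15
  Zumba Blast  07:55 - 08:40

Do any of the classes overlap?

Sorted by start: Zumba Blast, Yoga 30, Kettlebell 60, Stretch 60, HIIT 30, Cardio 60.
Yoga 30 starts after Zumba Blast ends; Zumba Blast is clear from here.
Kettlebell 60 starts after Yoga 30 ends; Yoga 30 is clear from here.
Stretch 60 starts before Kettlebell 60 ends → Kettlebell 60 and Stretch 60 overlap.
That's a conflict, so the schedule is not conflict-free.

Yes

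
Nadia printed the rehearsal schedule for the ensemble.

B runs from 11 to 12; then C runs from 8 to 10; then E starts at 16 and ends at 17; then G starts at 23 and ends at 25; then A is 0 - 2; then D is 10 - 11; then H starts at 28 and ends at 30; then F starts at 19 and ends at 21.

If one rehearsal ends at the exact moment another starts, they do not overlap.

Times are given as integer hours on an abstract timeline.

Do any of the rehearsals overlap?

Two intervals overlap when each starts before the other ends.
Sorted by start: A, C, D, B, E, F, G, H.
C starts after A ends, so A has no further overlaps.
D starts exactly when C ends (back-to-back, no overlap), so C has no further overlaps.
B starts exactly when D ends (back-to-back, no overlap), so D has no further overlaps.
E starts after B ends, so B has no further overlaps.
F starts after E ends, so E has no further overlaps.
G starts after F ends, so F has no further overlaps.
H starts after G ends.
Every pair is clear; the schedule has no overlaps.

No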